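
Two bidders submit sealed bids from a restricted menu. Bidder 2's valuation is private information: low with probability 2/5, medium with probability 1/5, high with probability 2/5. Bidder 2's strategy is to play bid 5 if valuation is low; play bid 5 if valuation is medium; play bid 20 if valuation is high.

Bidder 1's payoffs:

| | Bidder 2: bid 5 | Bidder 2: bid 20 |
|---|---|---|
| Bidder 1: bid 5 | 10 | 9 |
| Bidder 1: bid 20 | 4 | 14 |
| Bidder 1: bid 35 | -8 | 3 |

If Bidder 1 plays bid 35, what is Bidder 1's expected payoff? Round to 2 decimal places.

Take the expectation over Bidder 2's valuation, weighting each type's action by its prior probability.
E[bid 35] = 2/5·(-8) + 1/5·(-8) + 2/5·3 = (-16/5) + (-8/5) + 6/5 = -18/5

-3.60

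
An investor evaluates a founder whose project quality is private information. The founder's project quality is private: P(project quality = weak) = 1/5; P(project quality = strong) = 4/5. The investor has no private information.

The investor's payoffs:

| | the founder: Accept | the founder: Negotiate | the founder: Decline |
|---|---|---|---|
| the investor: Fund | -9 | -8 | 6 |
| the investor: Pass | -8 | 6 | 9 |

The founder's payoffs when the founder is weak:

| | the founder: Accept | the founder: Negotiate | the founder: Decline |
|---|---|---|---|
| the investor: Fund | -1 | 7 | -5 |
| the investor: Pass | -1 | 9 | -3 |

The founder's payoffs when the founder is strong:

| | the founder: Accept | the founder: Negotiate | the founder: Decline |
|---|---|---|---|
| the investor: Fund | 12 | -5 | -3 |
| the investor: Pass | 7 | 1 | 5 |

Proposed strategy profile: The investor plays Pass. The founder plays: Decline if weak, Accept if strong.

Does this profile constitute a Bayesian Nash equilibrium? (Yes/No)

The investor plays Pass: E[Pass] = 1/5·(9) + 4/5·(-8) = -23/5; E[Fund] = -6. Best-responding. ✓
The founder (project quality weak), facing Pass: Accept gives -1, Negotiate gives 9, Decline gives -3. Proposed Decline is not best — profitable deviation exists. ✗
The founder (project quality strong), facing Pass: Accept gives 7, Negotiate gives 1, Decline gives 5. Proposed Accept is best. ✓

No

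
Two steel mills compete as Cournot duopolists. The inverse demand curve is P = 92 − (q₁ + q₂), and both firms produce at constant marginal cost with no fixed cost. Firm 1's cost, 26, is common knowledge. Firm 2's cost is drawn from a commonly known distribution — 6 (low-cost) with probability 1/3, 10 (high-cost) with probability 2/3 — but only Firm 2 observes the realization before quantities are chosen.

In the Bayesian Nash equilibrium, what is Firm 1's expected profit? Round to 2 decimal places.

263.16

Type-c best response for Firm 2: q₂(c) = (92 − c)/2 − q₁/2.
Firm 1 maximizes expected profit; its first-order condition is 92 − 2q₁ − E[q₂] − 26 = 0.
Substituting E[q₂] and solving: E[c₂] = 8.66667, so q₁ = (92 − 2·26 + 8.66667)/3 = 16.2222.
E[P] = 92 − (q₁ + E[q₂]) = 42.2222; Firm 1's expected profit = (E[P] − 26)·q₁ = (42.2222 − 26)·16.2222 = 263.16.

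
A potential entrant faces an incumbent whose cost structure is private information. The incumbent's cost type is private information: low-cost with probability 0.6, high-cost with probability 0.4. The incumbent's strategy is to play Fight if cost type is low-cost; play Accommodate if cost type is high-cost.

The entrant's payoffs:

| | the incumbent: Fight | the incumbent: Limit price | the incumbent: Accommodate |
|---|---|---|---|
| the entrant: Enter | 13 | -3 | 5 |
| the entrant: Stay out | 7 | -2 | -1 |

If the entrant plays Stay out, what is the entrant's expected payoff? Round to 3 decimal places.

Take the expectation over the incumbent's cost type, weighting each type's action by its prior probability.
E[Stay out] = 0.6·7 + 0.4·(-1) = 4.2 + (-0.4) = 3.8

3.800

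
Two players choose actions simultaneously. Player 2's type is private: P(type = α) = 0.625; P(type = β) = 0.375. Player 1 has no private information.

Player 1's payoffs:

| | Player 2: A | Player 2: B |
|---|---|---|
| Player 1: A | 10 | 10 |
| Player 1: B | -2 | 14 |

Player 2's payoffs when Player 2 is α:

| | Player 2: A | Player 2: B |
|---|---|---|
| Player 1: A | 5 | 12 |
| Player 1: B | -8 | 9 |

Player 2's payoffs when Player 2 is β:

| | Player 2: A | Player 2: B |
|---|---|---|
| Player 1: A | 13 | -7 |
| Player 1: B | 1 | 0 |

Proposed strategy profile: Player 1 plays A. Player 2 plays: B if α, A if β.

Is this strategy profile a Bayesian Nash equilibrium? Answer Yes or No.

A profile is a BNE iff every type of every player is best-responding given beliefs about the other side.
Player 1 plays A: E[A] = 0.625·(10) + 0.375·(10) = 10; E[B] = 8. Best-responding. ✓
Player 2 (type α), facing A: A gives 5, B gives 12. Proposed B is best. ✓
Player 2 (type β), facing A: A gives 13, B gives -7. Proposed A is best. ✓

Yes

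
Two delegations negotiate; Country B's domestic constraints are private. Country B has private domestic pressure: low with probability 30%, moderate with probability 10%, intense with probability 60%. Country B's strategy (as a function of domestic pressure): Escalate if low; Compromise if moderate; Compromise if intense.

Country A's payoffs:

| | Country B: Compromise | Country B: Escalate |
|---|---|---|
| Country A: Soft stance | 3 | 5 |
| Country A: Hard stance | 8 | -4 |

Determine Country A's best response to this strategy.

E[Soft stance] = 0.3·(5) + 0.1·(3) + 0.6·(3) = 3.6
E[Hard stance] = 0.3·(-4) + 0.1·(8) + 0.6·(8) = 4.4
Best response: Hard stance (4.4 is the largest).

Hard stance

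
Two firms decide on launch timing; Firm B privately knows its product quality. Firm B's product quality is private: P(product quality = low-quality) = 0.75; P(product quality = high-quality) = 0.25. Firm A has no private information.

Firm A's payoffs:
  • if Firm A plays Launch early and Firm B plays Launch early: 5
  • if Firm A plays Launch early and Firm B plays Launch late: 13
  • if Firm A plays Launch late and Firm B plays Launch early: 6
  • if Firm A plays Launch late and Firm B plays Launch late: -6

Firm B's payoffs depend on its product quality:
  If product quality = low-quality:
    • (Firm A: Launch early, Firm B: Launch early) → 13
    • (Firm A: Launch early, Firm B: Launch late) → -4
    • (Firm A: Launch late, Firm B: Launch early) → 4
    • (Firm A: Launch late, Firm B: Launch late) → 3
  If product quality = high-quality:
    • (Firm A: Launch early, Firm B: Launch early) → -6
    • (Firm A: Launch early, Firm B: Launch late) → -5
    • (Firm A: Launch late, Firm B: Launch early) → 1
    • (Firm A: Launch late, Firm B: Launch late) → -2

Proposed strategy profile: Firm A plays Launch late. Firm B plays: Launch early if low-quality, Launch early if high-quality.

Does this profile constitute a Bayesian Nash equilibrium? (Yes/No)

Yes

Firm A plays Launch late: E[Launch late] = 0.75·(6) + 0.25·(6) = 6; E[Launch early] = 5. Best-responding. ✓
Firm B (product quality low-quality), facing Launch late: Launch early gives 4, Launch late gives 3. Proposed Launch early is best. ✓
Firm B (product quality high-quality), facing Launch late: Launch early gives 1, Launch late gives -2. Proposed Launch early is best. ✓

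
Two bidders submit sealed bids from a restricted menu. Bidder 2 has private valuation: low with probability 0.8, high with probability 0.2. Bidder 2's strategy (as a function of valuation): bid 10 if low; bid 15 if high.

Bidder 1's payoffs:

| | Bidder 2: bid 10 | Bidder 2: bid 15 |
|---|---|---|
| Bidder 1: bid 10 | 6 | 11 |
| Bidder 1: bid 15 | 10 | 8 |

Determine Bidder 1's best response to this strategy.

bid 15

E[bid 10] = 0.8·(6) + 0.2·(11) = 7
E[bid 15] = 0.8·(10) + 0.2·(8) = 9.6
Best response: bid 15 (9.6 is the largest).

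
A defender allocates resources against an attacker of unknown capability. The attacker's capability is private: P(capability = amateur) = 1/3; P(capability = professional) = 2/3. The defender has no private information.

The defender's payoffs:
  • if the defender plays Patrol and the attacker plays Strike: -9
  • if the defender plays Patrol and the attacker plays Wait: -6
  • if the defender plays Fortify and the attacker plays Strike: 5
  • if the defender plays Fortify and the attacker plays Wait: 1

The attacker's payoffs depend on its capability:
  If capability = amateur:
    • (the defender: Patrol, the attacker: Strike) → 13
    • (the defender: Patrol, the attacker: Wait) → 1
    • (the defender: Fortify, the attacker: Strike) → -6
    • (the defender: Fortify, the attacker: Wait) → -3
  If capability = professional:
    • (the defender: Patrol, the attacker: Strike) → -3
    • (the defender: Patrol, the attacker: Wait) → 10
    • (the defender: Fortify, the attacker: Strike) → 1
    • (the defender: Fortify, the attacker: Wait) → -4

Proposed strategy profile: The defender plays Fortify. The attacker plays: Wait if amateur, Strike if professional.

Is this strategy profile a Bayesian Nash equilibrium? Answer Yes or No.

Yes

The defender plays Fortify: E[Fortify] = 1/3·(1) + 2/3·(5) = 11/3; E[Patrol] = -8. Best-responding. ✓
The attacker (capability amateur), facing Fortify: Strike gives -6, Wait gives -3. Proposed Wait is best. ✓
The attacker (capability professional), facing Fortify: Strike gives 1, Wait gives -4. Proposed Strike is best. ✓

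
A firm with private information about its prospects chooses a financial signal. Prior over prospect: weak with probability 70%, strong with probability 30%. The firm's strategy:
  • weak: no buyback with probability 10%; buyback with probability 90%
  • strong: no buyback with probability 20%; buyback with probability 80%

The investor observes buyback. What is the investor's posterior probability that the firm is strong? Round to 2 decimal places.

0.28

Apply Bayes' rule using the sender's strategy as the likelihood.
P(buyback) = 0.7·0.9 + 0.3·0.8 = 0.87
P(strong | buyback) = (0.3·0.8) / 0.87 = 0.24 / 0.87 = 0.275862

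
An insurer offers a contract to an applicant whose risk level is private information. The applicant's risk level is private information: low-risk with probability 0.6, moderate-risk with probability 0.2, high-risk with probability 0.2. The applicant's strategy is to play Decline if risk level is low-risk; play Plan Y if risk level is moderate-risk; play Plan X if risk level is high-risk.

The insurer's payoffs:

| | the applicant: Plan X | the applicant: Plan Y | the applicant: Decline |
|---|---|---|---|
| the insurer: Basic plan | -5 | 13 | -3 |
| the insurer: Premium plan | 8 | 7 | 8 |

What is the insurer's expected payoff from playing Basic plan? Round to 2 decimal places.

-0.20

E[Basic plan] = 0.6·(-3) + 0.2·13 + 0.2·(-5) = (-1.8) + 2.6 + (-1) = -0.2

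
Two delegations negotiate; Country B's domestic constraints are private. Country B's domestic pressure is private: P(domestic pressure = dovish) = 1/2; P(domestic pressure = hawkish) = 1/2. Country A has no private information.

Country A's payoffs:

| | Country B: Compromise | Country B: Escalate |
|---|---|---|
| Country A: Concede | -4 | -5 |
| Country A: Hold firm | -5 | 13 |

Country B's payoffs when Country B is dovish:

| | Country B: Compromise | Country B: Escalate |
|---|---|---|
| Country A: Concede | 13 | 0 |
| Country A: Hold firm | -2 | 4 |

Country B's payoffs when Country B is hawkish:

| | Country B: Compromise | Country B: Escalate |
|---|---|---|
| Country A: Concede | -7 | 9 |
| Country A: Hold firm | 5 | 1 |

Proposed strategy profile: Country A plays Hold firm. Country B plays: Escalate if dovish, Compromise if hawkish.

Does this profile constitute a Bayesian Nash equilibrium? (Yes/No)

Yes

Country A plays Hold firm: E[Hold firm] = 1/2·(13) + 1/2·(-5) = 4; E[Concede] = -9/2. Best-responding. ✓
Country B (domestic pressure dovish), facing Hold firm: Compromise gives -2, Escalate gives 4. Proposed Escalate is best. ✓
Country B (domestic pressure hawkish), facing Hold firm: Compromise gives 5, Escalate gives 1. Proposed Compromise is best. ✓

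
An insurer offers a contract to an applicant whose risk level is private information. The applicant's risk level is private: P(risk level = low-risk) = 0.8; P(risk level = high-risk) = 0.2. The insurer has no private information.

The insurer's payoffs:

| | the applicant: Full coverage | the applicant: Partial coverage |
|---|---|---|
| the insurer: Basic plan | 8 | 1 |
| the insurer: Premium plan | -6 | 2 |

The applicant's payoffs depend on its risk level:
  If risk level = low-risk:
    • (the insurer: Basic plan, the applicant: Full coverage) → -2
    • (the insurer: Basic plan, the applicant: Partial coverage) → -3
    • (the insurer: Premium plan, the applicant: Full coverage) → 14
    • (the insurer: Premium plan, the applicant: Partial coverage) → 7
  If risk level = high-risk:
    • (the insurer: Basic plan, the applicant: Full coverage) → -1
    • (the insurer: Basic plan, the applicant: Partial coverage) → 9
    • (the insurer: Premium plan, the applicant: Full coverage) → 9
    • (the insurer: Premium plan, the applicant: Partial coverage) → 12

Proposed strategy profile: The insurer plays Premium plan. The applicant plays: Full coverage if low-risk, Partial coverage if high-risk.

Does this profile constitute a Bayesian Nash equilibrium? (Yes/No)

The insurer plays Premium plan: E[Premium plan] = 0.8·(-6) + 0.2·(2) = -4.4; E[Basic plan] = 6.6. Not best-responding. ✗
The applicant (risk level low-risk), facing Premium plan: Full coverage gives 14, Partial coverage gives 7. Proposed Full coverage is best. ✓
The applicant (risk level high-risk), facing Premium plan: Full coverage gives 9, Partial coverage gives 12. Proposed Partial coverage is best. ✓

No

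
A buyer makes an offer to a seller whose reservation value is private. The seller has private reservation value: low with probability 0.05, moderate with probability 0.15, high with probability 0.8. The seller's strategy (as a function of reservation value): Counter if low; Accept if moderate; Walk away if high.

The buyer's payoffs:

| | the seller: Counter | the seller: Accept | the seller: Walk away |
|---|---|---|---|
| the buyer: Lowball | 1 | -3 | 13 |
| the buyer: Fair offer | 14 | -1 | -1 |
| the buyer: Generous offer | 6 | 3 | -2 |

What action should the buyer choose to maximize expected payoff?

E[Lowball] = 0.05·(1) + 0.15·(-3) + 0.8·(13) = 10
E[Fair offer] = 0.05·(14) + 0.15·(-1) + 0.8·(-1) = -0.25
E[Generous offer] = 0.05·(6) + 0.15·(3) + 0.8·(-2) = -0.85
Best response: Lowball (10 is the largest).

Lowball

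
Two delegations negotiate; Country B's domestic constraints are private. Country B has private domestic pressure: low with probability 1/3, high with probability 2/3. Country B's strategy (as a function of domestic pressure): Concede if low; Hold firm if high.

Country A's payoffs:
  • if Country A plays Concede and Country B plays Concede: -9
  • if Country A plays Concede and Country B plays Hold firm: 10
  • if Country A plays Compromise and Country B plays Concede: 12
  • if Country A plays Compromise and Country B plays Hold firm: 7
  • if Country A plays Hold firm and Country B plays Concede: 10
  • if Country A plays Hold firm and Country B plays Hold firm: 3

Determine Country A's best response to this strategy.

E[Concede] = 1/3·(-9) + 2/3·(10) = 11/3
E[Compromise] = 1/3·(12) + 2/3·(7) = 26/3
E[Hold firm] = 1/3·(10) + 2/3·(3) = 16/3
Best response: Compromise (26/3 is the largest).

Compromise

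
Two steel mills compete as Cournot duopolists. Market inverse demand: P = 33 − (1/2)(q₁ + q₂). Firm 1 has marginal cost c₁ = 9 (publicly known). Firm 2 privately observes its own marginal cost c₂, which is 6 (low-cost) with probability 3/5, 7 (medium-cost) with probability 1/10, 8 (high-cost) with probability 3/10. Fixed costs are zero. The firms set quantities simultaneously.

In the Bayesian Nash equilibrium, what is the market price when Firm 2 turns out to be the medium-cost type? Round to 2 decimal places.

Type-c best response for Firm 2: q₂(c) = (33 − c) − q₁/2.
Firm 1 maximizes expected profit; its first-order condition is 33 − q₁ − (1/2)E[q₂] − 9 = 0.
Substituting E[q₂] and solving: E[c₂] = 6.7, so q₁ = (33 − 2·9 + 6.7)/(3/2) = 14.4667.
q₂(medium-cost) = 18.7667, so P = 33 − (1/2)·(14.4667 + 18.7667) = 16.3833.

16.38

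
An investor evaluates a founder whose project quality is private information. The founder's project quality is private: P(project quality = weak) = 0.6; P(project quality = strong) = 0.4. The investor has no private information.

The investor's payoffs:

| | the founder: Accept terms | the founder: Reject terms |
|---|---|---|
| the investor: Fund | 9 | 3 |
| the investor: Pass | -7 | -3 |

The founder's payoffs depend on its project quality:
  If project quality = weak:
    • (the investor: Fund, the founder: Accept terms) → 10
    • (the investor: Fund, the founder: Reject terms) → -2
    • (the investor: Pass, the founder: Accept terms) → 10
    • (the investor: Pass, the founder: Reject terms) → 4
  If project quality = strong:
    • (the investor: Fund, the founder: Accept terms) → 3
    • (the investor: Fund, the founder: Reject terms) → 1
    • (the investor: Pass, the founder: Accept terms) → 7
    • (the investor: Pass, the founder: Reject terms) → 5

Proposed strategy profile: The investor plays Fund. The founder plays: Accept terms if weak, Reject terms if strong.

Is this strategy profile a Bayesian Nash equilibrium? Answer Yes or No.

A profile is a BNE iff every type of every player is best-responding given beliefs about the other side.
The investor plays Fund: E[Fund] = 0.6·(9) + 0.4·(3) = 6.6; E[Pass] = -5.4. Best-responding. ✓
The founder (project quality weak), facing Fund: Accept terms gives 10, Reject terms gives -2. Proposed Accept terms is best. ✓
The founder (project quality strong), facing Fund: Accept terms gives 3, Reject terms gives 1. Proposed Reject terms is not best — profitable deviation exists. ✗

No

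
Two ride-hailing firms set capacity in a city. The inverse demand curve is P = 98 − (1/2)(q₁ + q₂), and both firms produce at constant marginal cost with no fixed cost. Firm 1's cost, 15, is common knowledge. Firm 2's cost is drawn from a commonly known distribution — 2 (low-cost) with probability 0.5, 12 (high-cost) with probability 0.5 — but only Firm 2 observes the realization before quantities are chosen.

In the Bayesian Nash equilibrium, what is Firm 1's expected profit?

Type-c best response for Firm 2: q₂(c) = (98 − c) − q₁/2.
Firm 1 maximizes expected profit; its first-order condition is 98 − q₁ − (1/2)E[q₂] − 15 = 0.
Substituting E[q₂] and solving: E[c₂] = 7, so q₁ = (98 − 2·15 + 7)/(3/2) = 50.
E[P] = 98 − (1/2)·(q₁ + E[q₂]) = 40; Firm 1's expected profit = (E[P] − 15)·q₁ = (40 − 15)·50 = 1250.

1250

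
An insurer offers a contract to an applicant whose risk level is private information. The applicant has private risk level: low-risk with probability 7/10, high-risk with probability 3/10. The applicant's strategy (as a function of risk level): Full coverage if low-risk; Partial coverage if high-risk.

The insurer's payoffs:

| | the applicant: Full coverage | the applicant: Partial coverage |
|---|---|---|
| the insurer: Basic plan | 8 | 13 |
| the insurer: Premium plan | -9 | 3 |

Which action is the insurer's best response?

E[Basic plan] = 7/10·(8) + 3/10·(13) = 19/2
E[Premium plan] = 7/10·(-9) + 3/10·(3) = -27/5
Best response: Basic plan (19/2 is the largest).

Basic plan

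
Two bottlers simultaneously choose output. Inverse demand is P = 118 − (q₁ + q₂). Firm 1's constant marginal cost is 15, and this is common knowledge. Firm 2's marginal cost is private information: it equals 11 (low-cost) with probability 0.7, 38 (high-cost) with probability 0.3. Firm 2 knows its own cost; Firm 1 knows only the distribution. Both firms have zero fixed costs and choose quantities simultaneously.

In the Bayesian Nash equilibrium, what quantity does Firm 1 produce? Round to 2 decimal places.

Firm 2 with cost c maximizes (118 − (q₁+q₂) − c)·q₂, giving q₂(c) = (118 − c − q₁)/2.
E[c₂] = 0.7·11 + 0.3·38 = 19.1
Firm 1's FOC against E[q₂] yields q₁ = (118 − 2·15 + E[c₂])/3 = (118 − 30 + 19.1)/3 = 35.7.

35.70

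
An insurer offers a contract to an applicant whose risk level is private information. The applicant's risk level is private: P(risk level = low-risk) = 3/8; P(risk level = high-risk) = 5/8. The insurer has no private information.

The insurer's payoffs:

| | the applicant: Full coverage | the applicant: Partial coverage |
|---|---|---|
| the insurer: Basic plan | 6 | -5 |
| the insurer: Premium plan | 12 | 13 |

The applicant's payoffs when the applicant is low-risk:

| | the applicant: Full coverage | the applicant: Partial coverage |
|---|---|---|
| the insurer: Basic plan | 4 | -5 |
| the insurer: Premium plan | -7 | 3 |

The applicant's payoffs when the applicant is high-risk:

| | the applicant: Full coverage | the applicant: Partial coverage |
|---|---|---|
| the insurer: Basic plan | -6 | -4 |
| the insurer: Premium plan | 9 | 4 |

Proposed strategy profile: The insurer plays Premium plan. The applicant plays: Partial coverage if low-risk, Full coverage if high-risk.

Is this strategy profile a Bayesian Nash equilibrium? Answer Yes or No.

Yes

The insurer plays Premium plan: E[Premium plan] = 3/8·(13) + 5/8·(12) = 99/8; E[Basic plan] = 15/8. Best-responding. ✓
The applicant (risk level low-risk), facing Premium plan: Full coverage gives -7, Partial coverage gives 3. Proposed Partial coverage is best. ✓
The applicant (risk level high-risk), facing Premium plan: Full coverage gives 9, Partial coverage gives 4. Proposed Full coverage is best. ✓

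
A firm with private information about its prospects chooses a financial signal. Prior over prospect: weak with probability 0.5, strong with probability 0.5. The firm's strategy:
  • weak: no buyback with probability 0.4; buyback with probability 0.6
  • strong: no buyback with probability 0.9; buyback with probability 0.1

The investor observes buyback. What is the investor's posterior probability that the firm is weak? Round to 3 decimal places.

Apply Bayes' rule using the sender's strategy as the likelihood.
P(buyback) = 0.5·0.6 + 0.5·0.1 = 0.35
P(weak | buyback) = (0.5·0.6) / 0.35 = 0.3 / 0.35 = 0.857143

0.857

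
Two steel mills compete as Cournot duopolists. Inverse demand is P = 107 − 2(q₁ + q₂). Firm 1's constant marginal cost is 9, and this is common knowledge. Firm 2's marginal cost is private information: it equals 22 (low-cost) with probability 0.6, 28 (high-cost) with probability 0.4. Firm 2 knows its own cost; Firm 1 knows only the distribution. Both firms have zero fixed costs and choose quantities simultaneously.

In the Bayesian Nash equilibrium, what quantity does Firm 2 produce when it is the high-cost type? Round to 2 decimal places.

Firm 2 with cost c maximizes (107 − 2(q₁+q₂) − c)·q₂, giving q₂(c) = (107 − c − 2q₁)/4.
E[c₂] = 0.6·22 + 0.4·28 = 24.4
Firm 1's FOC against E[q₂] yields q₁ = (107 − 2·9 + E[c₂])/6 = (107 − 18 + 24.4)/6 = 18.9.
q₂(high-cost) = (107 − 28 − 2·18.9)/4 = 10.3.

10.30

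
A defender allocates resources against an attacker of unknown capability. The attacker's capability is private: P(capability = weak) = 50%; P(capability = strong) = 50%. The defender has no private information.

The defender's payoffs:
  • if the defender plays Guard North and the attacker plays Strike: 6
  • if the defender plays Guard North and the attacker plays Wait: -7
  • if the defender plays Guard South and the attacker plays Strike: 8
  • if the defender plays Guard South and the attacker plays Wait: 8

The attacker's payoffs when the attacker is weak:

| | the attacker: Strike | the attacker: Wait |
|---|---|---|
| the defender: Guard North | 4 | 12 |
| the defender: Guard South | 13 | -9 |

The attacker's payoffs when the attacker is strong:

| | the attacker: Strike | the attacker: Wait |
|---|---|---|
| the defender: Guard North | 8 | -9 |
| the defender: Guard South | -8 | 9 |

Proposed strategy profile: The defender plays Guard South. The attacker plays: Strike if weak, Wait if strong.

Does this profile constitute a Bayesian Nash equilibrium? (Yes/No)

The defender plays Guard South: E[Guard South] = 0.5·(8) + 0.5·(8) = 8; E[Guard North] = -0.5. Best-responding. ✓
The attacker (capability weak), facing Guard South: Strike gives 13, Wait gives -9. Proposed Strike is best. ✓
The attacker (capability strong), facing Guard South: Strike gives -8, Wait gives 9. Proposed Wait is best. ✓

Yes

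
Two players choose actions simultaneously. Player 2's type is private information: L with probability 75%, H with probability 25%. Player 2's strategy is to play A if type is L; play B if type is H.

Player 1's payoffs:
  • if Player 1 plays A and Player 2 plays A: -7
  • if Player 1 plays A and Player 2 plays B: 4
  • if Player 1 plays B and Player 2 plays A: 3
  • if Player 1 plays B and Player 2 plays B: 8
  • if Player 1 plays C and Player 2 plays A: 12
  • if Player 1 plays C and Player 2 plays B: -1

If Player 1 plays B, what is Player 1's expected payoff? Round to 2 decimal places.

4.25

E[B] = 0.75·3 + 0.25·8 = 2.25 + 2 = 4.25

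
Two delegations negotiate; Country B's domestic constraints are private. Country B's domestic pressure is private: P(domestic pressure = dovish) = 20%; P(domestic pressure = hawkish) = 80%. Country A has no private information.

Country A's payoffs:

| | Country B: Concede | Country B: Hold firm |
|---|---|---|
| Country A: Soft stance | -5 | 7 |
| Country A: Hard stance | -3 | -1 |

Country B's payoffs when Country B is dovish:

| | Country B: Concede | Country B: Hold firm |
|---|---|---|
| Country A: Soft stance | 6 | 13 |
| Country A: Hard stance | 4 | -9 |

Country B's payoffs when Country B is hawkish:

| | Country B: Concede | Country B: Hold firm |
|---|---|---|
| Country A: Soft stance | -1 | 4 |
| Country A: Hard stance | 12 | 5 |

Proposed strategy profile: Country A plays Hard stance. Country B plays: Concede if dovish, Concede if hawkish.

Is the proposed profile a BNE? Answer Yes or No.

Yes

Country A plays Hard stance: E[Hard stance] = 0.2·(-3) + 0.8·(-3) = -3; E[Soft stance] = -5. Best-responding. ✓
Country B (domestic pressure dovish), facing Hard stance: Concede gives 4, Hold firm gives -9. Proposed Concede is best. ✓
Country B (domestic pressure hawkish), facing Hard stance: Concede gives 12, Hold firm gives 5. Proposed Concede is best. ✓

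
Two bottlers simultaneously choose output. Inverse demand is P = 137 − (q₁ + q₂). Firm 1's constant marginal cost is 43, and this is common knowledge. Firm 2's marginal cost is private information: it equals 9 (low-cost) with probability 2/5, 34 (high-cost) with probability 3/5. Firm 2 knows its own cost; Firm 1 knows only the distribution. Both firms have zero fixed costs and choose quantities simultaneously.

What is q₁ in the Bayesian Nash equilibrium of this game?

25

Firm 2 with cost c maximizes (137 − (q₁+q₂) − c)·q₂, giving q₂(c) = (137 − c − q₁)/2.
E[c₂] = 2/5·9 + 3/5·34 = 24
Firm 1's FOC against E[q₂] yields q₁ = (137 − 2·43 + E[c₂])/3 = (137 − 86 + 24)/3 = 25.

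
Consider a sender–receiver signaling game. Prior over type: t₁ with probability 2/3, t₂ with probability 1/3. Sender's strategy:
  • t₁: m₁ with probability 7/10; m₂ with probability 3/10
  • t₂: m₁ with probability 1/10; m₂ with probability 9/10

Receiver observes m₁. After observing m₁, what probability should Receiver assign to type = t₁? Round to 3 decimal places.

P(m₁) = (2/3)·(7/10) + (1/3)·(1/10) = 1/2
P(t₁ | m₁) = ((2/3)·(7/10)) / (1/2) = (7/15) / (1/2) = 14/15

0.933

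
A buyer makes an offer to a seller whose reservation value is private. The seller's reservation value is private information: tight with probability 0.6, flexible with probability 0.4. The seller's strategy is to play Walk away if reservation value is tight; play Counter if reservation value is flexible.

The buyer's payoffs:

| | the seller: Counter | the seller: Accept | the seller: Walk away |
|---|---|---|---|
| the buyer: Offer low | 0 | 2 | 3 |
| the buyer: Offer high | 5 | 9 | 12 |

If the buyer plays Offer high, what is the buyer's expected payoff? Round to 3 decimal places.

E[Offer high] = 0.6·12 + 0.4·5 = 7.2 + 2 = 9.2

9.200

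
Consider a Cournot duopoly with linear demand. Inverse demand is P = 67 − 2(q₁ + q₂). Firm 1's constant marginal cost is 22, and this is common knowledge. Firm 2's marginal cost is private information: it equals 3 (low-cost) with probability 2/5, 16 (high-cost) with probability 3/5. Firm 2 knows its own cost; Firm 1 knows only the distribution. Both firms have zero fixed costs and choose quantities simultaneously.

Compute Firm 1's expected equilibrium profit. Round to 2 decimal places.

Type-c best response for Firm 2: q₂(c) = (67 − c)/4 − q₁/2.
Firm 1 maximizes expected profit; its first-order condition is 67 − 4q₁ − 2E[q₂] − 22 = 0.
Substituting E[q₂] and solving: E[c₂] = 10.8, so q₁ = (67 − 2·22 + 10.8)/6 = 5.63333.
E[P] = 67 − 2·(q₁ + E[q₂]) = 33.2667; Firm 1's expected profit = (E[P] − 22)·q₁ = (33.2667 − 22)·5.63333 = 63.4689.

63.47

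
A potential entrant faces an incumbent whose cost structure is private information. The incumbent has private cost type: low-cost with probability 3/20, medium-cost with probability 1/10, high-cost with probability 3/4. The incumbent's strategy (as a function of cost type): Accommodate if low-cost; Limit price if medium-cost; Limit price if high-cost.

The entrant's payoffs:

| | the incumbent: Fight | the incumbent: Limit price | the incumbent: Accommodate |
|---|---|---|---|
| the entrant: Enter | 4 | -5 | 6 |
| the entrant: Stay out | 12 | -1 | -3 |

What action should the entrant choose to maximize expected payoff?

E[Enter] = 3/20·(6) + 1/10·(-5) + 3/4·(-5) = -67/20
E[Stay out] = 3/20·(-3) + 1/10·(-1) + 3/4·(-1) = -13/10
Best response: Stay out (-13/10 is the largest).

Stay out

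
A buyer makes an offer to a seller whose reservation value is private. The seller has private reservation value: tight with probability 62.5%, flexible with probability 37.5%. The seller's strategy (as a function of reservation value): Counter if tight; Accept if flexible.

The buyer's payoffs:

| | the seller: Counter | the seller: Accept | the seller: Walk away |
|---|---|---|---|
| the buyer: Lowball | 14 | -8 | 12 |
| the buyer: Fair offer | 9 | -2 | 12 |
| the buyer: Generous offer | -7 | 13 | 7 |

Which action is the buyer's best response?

Lowball

Compute the buyer's expected payoff for each action, taking the expectation over the seller's type.
E[Lowball] = 0.625·(14) + 0.375·(-8) = 5.75
E[Fair offer] = 0.625·(9) + 0.375·(-2) = 4.875
E[Generous offer] = 0.625·(-7) + 0.375·(13) = 0.5
Best response: Lowball (5.75 is the largest).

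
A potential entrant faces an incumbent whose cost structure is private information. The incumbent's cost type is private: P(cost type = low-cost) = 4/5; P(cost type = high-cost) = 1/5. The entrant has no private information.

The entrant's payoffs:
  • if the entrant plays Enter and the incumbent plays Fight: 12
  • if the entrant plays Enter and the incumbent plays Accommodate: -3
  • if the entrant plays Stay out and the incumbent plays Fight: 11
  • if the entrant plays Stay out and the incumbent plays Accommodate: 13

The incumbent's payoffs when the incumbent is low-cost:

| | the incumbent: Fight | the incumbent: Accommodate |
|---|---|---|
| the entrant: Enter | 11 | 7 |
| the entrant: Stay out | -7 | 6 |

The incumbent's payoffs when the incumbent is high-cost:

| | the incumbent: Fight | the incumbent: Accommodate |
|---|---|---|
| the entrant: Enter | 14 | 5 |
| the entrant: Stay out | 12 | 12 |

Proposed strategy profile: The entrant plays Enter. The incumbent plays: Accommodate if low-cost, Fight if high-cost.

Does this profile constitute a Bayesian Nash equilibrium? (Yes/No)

A profile is a BNE iff every type of every player is best-responding given beliefs about the other side.
The entrant plays Enter: E[Enter] = 4/5·(-3) + 1/5·(12) = 0; E[Stay out] = 63/5. Not best-responding. ✗
The incumbent (cost type low-cost), facing Enter: Fight gives 11, Accommodate gives 7. Proposed Accommodate is not best — profitable deviation exists. ✗
The incumbent (cost type high-cost), facing Enter: Fight gives 14, Accommodate gives 5. Proposed Fight is best. ✓

No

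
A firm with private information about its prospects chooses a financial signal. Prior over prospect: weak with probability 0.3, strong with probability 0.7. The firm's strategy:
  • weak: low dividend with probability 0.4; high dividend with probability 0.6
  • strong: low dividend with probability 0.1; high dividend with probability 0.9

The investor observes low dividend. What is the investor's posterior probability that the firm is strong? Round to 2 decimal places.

0.37

P(low dividend) = 0.3·0.4 + 0.7·0.1 = 0.19
P(strong | low dividend) = (0.7·0.1) / 0.19 = 0.07 / 0.19 = 0.368421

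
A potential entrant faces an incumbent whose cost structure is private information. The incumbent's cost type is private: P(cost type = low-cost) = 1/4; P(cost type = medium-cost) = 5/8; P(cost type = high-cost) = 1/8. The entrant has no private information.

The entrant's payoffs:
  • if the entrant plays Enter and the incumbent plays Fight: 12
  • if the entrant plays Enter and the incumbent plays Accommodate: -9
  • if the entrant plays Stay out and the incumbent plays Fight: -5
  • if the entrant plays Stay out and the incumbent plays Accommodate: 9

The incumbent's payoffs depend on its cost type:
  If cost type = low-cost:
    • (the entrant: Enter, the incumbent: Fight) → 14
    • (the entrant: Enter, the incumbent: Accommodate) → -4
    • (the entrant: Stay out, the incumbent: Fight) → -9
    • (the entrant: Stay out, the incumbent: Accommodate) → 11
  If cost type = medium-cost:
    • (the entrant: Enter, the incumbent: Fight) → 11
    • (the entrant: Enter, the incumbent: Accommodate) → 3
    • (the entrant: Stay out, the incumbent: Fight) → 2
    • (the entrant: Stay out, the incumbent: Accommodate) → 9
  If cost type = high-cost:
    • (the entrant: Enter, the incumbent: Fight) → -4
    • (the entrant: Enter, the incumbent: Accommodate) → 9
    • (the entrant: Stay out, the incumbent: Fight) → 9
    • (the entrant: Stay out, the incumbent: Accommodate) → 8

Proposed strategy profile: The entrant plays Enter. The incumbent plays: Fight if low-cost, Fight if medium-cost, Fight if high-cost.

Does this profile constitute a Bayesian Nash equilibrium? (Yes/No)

The entrant plays Enter: E[Enter] = 1/4·(12) + 5/8·(12) + 1/8·(12) = 12; E[Stay out] = -5. Best-responding. ✓
The incumbent (cost type low-cost), facing Enter: Fight gives 14, Accommodate gives -4. Proposed Fight is best. ✓
The incumbent (cost type medium-cost), facing Enter: Fight gives 11, Accommodate gives 3. Proposed Fight is best. ✓
The incumbent (cost type high-cost), facing Enter: Fight gives -4, Accommodate gives 9. Proposed Fight is not best — profitable deviation exists. ✗

No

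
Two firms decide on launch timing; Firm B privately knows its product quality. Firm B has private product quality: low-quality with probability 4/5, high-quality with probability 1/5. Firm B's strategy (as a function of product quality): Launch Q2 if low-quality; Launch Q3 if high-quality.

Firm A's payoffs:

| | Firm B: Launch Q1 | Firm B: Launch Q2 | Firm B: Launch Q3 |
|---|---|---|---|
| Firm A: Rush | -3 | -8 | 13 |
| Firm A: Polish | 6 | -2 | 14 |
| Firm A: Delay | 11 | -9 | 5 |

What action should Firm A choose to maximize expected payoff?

E[Rush] = 4/5·(-8) + 1/5·(13) = -19/5
E[Polish] = 4/5·(-2) + 1/5·(14) = 6/5
E[Delay] = 4/5·(-9) + 1/5·(5) = -31/5
Best response: Polish (6/5 is the largest).

Polish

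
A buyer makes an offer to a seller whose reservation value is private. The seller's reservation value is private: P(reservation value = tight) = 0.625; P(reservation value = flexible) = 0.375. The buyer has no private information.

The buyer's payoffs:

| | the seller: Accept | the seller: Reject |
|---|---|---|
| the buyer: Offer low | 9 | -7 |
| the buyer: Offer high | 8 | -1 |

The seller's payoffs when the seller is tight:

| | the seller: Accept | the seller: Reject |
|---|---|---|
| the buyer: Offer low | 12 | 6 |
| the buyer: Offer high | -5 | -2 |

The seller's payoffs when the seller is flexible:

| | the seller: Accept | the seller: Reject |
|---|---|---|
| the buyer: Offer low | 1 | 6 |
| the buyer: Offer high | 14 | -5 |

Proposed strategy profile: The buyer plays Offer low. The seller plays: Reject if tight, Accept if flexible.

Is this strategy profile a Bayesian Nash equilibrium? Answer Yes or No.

A profile is a BNE iff every type of every player is best-responding given beliefs about the other side.
The buyer plays Offer low: E[Offer low] = 0.625·(-7) + 0.375·(9) = -1; E[Offer high] = 2.375. Not best-responding. ✗
The seller (reservation value tight), facing Offer low: Accept gives 12, Reject gives 6. Proposed Reject is not best — profitable deviation exists. ✗
The seller (reservation value flexible), facing Offer low: Accept gives 1, Reject gives 6. Proposed Accept is not best — profitable deviation exists. ✗

No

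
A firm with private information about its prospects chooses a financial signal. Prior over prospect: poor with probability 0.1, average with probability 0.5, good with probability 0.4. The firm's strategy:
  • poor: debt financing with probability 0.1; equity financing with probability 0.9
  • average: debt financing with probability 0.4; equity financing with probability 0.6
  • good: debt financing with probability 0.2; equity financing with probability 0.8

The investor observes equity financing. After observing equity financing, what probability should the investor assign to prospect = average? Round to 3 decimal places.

0.423

P(equity financing) = 0.1·0.9 + 0.5·0.6 + 0.4·0.8 = 0.71
P(average | equity financing) = (0.5·0.6) / 0.71 = 0.3 / 0.71 = 0.422535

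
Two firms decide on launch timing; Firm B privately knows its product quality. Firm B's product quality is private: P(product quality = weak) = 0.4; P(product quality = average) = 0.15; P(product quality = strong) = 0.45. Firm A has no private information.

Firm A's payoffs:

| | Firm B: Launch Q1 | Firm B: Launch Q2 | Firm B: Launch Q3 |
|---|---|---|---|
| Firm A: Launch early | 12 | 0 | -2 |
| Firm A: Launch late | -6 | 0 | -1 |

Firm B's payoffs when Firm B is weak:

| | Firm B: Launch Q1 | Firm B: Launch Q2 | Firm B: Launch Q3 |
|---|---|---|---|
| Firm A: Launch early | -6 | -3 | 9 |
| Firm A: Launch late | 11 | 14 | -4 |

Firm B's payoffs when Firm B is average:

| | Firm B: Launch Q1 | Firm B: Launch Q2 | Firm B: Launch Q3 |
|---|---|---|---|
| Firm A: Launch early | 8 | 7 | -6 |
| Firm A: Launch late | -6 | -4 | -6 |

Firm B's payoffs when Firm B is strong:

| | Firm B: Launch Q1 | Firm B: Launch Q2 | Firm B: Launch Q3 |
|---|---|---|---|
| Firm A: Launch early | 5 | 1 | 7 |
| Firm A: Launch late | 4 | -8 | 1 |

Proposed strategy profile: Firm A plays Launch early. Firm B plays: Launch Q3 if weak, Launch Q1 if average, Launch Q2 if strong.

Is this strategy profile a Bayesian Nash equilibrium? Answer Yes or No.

No

Firm A plays Launch early: E[Launch early] = 0.4·(-2) + 0.15·(12) + 0.45·(0) = 1; E[Launch late] = -1.3. Best-responding. ✓
Firm B (product quality weak), facing Launch early: Launch Q1 gives -6, Launch Q2 gives -3, Launch Q3 gives 9. Proposed Launch Q3 is best. ✓
Firm B (product quality average), facing Launch early: Launch Q1 gives 8, Launch Q2 gives 7, Launch Q3 gives -6. Proposed Launch Q1 is best. ✓
Firm B (product quality strong), facing Launch early: Launch Q1 gives 5, Launch Q2 gives 1, Launch Q3 gives 7. Proposed Launch Q2 is not best — profitable deviation exists. ✗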